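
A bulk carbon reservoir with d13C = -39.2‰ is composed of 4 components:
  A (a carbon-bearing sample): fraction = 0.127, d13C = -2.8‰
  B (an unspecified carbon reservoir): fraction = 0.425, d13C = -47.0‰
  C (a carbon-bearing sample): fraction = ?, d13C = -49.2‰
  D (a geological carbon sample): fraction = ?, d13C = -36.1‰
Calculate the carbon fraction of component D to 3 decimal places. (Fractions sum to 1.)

0.242

Let f_D and f_C be the unknown fractions; fractions sum to 1 so f_D + f_C = 0.448.
Mass balance: Σ fᵢ·δᵢ = δ_bulk ⇒ f_D·(-36.1) + f_C·(-49.2) = -39.2 − (-20.331) = -18.869
Substitute f_C = 0.448 − f_D:
f_D·(-36.1 − -49.2) = -18.869 − 0.448×(-49.2) = 3.172
f_D = 3.172 / 13.1 = 0.2422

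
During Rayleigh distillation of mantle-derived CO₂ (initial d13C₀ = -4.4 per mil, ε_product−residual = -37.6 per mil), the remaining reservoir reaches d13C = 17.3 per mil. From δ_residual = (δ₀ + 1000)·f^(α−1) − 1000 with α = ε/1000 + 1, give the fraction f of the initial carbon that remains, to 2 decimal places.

0.56

α − 1 = ε/1000 = -0.0376
(δ_res + 1000)/(δ₀ + 1000) = (17.3 + 1000)/(-4.4 + 1000) = 1017.3/995.6 = 1.021796
f = 1.021796^(1/-0.0376) = exp(ln(1.021796)/-0.0376) = exp(0.02156/-0.0376)
f = exp(-0.5735) = 0.5636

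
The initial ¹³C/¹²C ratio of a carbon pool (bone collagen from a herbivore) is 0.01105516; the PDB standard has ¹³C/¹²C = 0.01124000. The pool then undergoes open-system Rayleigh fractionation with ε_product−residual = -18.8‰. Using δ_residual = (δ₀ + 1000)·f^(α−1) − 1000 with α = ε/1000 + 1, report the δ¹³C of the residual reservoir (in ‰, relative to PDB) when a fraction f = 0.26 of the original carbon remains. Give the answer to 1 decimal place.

δ₀ = (0.01105516/0.01124000 − 1)×1000 = (0.983555 − 1)×1000 = -16.445‰
α − 1 = ε/1000 = -0.0188
f^(α−1) = 0.26^(-0.0188) = 1.025648
δ_res = (-16.445 + 1000) × 1.025648 − 1000 = 1008.782 − 1000 = 8.78‰

8.8‰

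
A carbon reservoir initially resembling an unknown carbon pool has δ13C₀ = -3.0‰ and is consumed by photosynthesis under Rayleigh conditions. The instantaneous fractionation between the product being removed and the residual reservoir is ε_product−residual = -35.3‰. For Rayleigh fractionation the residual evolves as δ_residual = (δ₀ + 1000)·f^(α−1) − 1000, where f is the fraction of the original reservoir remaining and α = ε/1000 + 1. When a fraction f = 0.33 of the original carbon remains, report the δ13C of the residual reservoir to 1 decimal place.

Rayleigh residual: δ_res = (δ₀ + 1000)·f^(α−1) − 1000
α = ε/1000 + 1 = 0.96470, so α − 1 = -0.03530
f^(α−1) = 0.33^(-0.03530) = 1.039912
δ_res = (-3.0 + 1000) × 1.039912 − 1000 = 1036.792 − 1000 = 36.79‰

36.8‰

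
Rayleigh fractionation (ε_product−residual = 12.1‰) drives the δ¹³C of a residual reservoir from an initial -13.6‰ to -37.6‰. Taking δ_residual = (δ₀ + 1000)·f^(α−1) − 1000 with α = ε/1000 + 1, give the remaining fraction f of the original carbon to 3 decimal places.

0.131

α − 1 = ε/1000 = 0.0121
(δ_res + 1000)/(δ₀ + 1000) = (-37.6 + 1000)/(-13.6 + 1000) = 962.4/986.4 = 0.975669
f = 0.975669^(1/0.0121) = exp(ln(0.975669)/0.0121) = exp(-0.02463/0.0121)
f = exp(-2.0357) = 0.1306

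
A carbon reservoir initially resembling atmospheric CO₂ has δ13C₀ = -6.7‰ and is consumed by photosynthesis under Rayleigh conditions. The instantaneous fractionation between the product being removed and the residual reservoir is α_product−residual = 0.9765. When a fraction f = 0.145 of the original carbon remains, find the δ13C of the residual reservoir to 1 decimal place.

39.4‰

Rayleigh residual: δ_res = (δ₀ + 1000)·f^(α−1) − 1000
α − 1 = -0.02350
f^(α−1) = 0.145^(-0.02350) = 1.046424
δ_res = (-6.7 + 1000) × 1.046424 − 1000 = 1039.413 − 1000 = 39.41‰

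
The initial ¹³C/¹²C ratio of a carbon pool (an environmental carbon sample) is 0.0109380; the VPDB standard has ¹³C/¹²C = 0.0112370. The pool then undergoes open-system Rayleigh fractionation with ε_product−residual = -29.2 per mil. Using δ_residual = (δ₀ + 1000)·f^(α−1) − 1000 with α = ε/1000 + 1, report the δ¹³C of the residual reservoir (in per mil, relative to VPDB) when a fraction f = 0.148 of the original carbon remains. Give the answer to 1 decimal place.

29.2 per mil

δ₀ = (0.0109380/0.0112370 − 1)×1000 = (0.973391 − 1)×1000 = -26.609 per mil
α − 1 = ε/1000 = -0.0292
f^(α−1) = 0.148^(-0.0292) = 1.057373
δ_res = (-26.609 + 1000) × 1.057373 − 1000 = 1029.238 − 1000 = 29.24 per mil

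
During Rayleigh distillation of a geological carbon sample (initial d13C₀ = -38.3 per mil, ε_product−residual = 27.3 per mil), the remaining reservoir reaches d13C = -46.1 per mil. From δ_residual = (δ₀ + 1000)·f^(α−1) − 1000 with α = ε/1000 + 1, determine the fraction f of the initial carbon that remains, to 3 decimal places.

α − 1 = ε/1000 = 0.0273
(δ_res + 1000)/(δ₀ + 1000) = (-46.1 + 1000)/(-38.3 + 1000) = 953.9/961.7 = 0.991889
f = 0.991889^(1/0.0273) = exp(ln(0.991889)/0.0273) = exp(-0.00814/0.0273)
f = exp(-0.2983) = 0.7421

0.742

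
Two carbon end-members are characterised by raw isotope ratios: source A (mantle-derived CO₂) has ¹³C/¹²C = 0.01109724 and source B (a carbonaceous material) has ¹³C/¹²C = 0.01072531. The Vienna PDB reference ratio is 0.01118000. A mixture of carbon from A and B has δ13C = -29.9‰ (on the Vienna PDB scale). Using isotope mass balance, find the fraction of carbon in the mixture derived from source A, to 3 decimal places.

δ_A = (0.01109724/0.01118000 − 1)×1000 = (0.992597 − 1)×1000 = -7.403‰
δ_B = (0.01072531/0.01118000 − 1)×1000 = (0.959330 − 1)×1000 = -40.670‰
f_A = (δ_mix − δ_B)/(δ_A − δ_B) = (-29.9 − (-40.670))/(-7.403 − (-40.670))
f_A = 10.770 / 33.267 = 0.3237

0.324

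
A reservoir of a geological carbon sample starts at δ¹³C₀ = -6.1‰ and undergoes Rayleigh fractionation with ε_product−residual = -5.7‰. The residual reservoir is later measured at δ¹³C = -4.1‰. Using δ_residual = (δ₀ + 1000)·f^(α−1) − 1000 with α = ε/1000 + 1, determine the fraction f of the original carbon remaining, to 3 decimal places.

α − 1 = ε/1000 = -0.0057
(δ_res + 1000)/(δ₀ + 1000) = (-4.1 + 1000)/(-6.1 + 1000) = 995.9/993.9 = 1.002012
f = 1.002012^(1/-0.0057) = exp(ln(1.002012)/-0.0057) = exp(0.00201/-0.0057)
f = exp(-0.3527) = 0.7028

0.703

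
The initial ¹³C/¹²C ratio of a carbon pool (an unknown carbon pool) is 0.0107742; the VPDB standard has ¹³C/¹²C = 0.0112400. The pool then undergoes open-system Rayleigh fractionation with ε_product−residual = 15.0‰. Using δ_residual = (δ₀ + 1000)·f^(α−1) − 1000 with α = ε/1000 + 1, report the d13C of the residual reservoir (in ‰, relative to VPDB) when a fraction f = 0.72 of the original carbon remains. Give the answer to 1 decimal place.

δ₀ = (0.0107742/0.0112400 − 1)×1000 = (0.958559 − 1)×1000 = -41.441‰
α − 1 = ε/1000 = 0.0150
f^(α−1) = 0.72^(0.0150) = 0.995085
δ_res = (-41.441 + 1000) × 0.995085 − 1000 = 953.847 − 1000 = -46.15‰

-46.2‰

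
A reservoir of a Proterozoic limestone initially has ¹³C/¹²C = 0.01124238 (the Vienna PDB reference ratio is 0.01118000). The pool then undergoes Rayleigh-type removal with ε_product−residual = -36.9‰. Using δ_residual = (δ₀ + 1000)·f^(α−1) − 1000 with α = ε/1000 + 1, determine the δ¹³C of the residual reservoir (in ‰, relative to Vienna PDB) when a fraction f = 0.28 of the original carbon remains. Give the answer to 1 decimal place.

δ₀ = (0.01124238/0.01118000 − 1)×1000 = (1.005580 − 1)×1000 = 5.580‰
α − 1 = ε/1000 = -0.0369
f^(α−1) = 0.28^(-0.0369) = 1.048093
δ_res = (5.580 + 1000) × 1.048093 − 1000 = 1053.941 − 1000 = 53.94‰

53.9‰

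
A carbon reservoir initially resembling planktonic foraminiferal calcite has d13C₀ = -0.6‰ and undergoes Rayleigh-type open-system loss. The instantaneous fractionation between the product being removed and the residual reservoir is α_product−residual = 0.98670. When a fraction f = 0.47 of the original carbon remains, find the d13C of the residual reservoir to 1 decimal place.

9.5‰

Rayleigh residual: δ_res = (δ₀ + 1000)·f^(α−1) − 1000
α − 1 = -0.01330
f^(α−1) = 0.47^(-0.01330) = 1.010092
δ_res = (-0.6 + 1000) × 1.010092 − 1000 = 1009.486 − 1000 = 9.49‰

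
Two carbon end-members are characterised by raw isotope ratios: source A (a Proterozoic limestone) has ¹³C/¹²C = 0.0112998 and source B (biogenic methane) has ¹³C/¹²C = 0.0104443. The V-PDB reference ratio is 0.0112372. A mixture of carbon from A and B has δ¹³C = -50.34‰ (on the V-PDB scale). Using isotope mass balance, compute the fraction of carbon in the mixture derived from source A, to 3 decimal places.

δ_A = (0.0112998/0.0112372 − 1)×1000 = (1.005571 − 1)×1000 = 5.571‰
δ_B = (0.0104443/0.0112372 − 1)×1000 = (0.929440 − 1)×1000 = -70.560‰
f_A = (δ_mix − δ_B)/(δ_A − δ_B) = (-50.34 − (-70.560))/(5.571 − (-70.560))
f_A = 20.220 / 76.131 = 0.2656

0.266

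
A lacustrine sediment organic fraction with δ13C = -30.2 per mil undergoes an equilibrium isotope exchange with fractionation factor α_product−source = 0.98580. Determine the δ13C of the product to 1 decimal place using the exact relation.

δ_product = (δ_source + 1000)·α − 1000
δ_product = (-30.2 + 1000) × 0.98580 − 1000
δ_product = 956.029 − 1000 = -43.97 per mil

-44.0 per mil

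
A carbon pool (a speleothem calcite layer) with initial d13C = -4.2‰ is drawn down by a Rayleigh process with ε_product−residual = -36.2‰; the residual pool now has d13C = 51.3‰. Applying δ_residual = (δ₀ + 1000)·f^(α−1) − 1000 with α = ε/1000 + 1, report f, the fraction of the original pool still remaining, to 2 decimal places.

0.22

α − 1 = ε/1000 = -0.0362
(δ_res + 1000)/(δ₀ + 1000) = (51.3 + 1000)/(-4.2 + 1000) = 1051.3/995.8 = 1.055734
f = 1.055734^(1/-0.0362) = exp(ln(1.055734)/-0.0362) = exp(0.05424/-0.0362)
f = exp(-1.4982) = 0.2235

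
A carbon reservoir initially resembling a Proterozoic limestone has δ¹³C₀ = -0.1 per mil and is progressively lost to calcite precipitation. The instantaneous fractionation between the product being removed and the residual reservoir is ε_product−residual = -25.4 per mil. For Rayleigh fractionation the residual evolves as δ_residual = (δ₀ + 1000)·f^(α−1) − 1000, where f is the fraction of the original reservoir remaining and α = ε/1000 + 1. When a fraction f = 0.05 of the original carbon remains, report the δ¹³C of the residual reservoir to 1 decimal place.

Rayleigh residual: δ_res = (δ₀ + 1000)·f^(α−1) − 1000
α = ε/1000 + 1 = 0.97460, so α − 1 = -0.02540
f^(α−1) = 0.05^(-0.02540) = 1.079061
δ_res = (-0.1 + 1000) × 1.079061 − 1000 = 1078.954 − 1000 = 78.95 per mil

79.0 per mil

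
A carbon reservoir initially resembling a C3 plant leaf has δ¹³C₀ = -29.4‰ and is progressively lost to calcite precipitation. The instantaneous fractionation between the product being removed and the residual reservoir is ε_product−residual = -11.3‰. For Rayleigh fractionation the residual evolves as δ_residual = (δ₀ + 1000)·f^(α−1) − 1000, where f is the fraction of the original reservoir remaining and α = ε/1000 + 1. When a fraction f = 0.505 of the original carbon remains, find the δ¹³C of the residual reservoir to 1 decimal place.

-21.9‰

Rayleigh residual: δ_res = (δ₀ + 1000)·f^(α−1) − 1000
α = ε/1000 + 1 = 0.98870, so α − 1 = -0.01130
f^(α−1) = 0.505^(-0.01130) = 1.007750
δ_res = (-29.4 + 1000) × 1.007750 − 1000 = 978.122 − 1000 = -21.88‰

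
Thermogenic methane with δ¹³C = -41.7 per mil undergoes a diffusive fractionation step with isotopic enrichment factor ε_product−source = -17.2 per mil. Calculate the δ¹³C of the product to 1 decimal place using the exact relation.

To first order, δ_product ≈ δ_source + ε = -58.9 per mil.
Exactly, δ_product = (δ_source + 1000)·(ε/1000 + 1) − 1000.
δ_product = (-41.7 + 1000) × (-17.2/1000 + 1) − 1000
δ_product = -58.18 per mil

-58.2 per mil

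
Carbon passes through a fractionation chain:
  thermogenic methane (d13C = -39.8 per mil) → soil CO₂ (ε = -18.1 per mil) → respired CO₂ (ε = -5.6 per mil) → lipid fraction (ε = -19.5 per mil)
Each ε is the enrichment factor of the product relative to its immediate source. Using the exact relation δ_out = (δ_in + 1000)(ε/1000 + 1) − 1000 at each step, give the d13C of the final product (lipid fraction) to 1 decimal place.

step 1: δ = (-39.80 + 1000)·(-18.1/1000 + 1) − 1000 = -57.18 per mil
step 2: δ = (-57.18 + 1000)·(-5.6/1000 + 1) − 1000 = -62.46 per mil
step 3: δ = (-62.46 + 1000)·(-19.5/1000 + 1) − 1000 = -80.74 per mil

-80.7 per mil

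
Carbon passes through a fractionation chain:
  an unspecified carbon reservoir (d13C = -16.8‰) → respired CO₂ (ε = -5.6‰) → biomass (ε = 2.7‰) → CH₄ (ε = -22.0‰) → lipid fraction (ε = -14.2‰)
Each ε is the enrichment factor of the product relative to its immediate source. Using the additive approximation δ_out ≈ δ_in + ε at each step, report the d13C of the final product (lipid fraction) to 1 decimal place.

step 1: δ ≈ -16.8 + (-5.6) = -22.4‰
step 2: δ ≈ -22.4 + (2.7) = -19.7‰
step 3: δ ≈ -19.7 + (-22.0) = -41.7‰
step 4: δ ≈ -41.7 + (-14.2) = -55.9‰

-55.9‰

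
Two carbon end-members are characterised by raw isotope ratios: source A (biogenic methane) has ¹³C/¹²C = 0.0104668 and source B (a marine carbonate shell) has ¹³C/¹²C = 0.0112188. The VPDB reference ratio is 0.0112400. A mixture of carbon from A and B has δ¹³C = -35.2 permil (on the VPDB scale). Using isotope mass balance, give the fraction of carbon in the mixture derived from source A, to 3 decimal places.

δ_A = (0.0104668/0.0112400 − 1)×1000 = (0.931210 − 1)×1000 = -68.790 permil
δ_B = (0.0112188/0.0112400 − 1)×1000 = (0.998114 − 1)×1000 = -1.886 permil
f_A = (δ_mix − δ_B)/(δ_A − δ_B) = (-35.2 − (-1.886))/(-68.790 − (-1.886))
f_A = -33.314 / -66.904 = 0.4979

0.498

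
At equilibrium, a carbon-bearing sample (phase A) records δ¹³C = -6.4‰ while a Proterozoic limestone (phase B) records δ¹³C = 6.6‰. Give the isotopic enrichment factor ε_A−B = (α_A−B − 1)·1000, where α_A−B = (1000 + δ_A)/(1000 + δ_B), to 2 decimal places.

α_A−B = (1000 + -6.4) / (1000 + 6.6) = 993.6 / 1006.6 = 0.987085
ε_A−B = (0.987085 − 1) × 1000 = -12.915‰
(The approximation ε ≈ δ_A − δ_B would give -13.0‰.)

-12.91‰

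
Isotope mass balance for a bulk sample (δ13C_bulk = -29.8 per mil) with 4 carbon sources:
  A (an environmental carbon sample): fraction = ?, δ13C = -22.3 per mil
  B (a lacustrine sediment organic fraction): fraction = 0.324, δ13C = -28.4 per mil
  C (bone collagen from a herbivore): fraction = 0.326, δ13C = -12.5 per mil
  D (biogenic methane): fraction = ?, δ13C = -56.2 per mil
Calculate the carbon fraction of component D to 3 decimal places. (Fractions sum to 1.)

0.257

Let f_D and f_A be the unknown fractions; fractions sum to 1 so f_D + f_A = 0.350.
Mass balance: Σ fᵢ·δᵢ = δ_bulk ⇒ f_D·(-56.2) + f_A·(-22.3) = -29.8 − (-13.277) = -16.523
Substitute f_A = 0.350 − f_D:
f_D·(-56.2 − -22.3) = -16.523 − 0.350×(-22.3) = -8.718
f_D = -8.718 / -33.9 = 0.2572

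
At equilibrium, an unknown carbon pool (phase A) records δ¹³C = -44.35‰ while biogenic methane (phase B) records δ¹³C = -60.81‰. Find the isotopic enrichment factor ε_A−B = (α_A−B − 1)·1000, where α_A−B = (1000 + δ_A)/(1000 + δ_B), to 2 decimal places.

α_A−B = (1000 + -44.35) / (1000 + -60.81) = 955.65 / 939.19 = 1.017526
ε_A−B = (1.017526 − 1) × 1000 = 17.526‰
(The approximation ε ≈ δ_A − δ_B would give 16.46‰.)

17.53‰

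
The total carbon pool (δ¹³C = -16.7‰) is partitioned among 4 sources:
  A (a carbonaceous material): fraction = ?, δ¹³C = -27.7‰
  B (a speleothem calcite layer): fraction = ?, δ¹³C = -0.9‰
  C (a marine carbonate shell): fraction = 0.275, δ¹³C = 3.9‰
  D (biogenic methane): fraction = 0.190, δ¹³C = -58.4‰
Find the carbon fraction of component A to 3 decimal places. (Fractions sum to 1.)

0.231

Let f_A and f_B be the unknown fractions; fractions sum to 1 so f_A + f_B = 0.535.
Mass balance: Σ fᵢ·δᵢ = δ_bulk ⇒ f_A·(-27.7) + f_B·(-0.9) = -16.7 − (-10.024) = -6.676
Substitute f_B = 0.535 − f_A:
f_A·(-27.7 − -0.9) = -6.676 − 0.535×(-0.9) = -6.195
f_A = -6.195 / -26.8 = 0.2312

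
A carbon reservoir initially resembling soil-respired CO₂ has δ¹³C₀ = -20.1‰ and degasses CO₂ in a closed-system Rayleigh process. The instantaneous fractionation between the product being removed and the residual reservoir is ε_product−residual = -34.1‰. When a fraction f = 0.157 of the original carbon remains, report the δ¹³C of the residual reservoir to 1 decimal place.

43.8‰

Rayleigh residual: δ_res = (δ₀ + 1000)·f^(α−1) − 1000
α = ε/1000 + 1 = 0.96590, so α − 1 = -0.03410
f^(α−1) = 0.157^(-0.03410) = 1.065172
δ_res = (-20.1 + 1000) × 1.065172 − 1000 = 1043.762 − 1000 = 43.76‰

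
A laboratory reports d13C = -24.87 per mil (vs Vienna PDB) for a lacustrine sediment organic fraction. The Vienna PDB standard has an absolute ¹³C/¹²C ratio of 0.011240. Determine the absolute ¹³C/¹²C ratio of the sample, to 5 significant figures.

0.010960

R_sample = R_standard × (d13C/1000 + 1)
R_sample = 0.011240 × (-24.87/1000 + 1) = 0.011240 × 0.975130
R_sample = 0.0109605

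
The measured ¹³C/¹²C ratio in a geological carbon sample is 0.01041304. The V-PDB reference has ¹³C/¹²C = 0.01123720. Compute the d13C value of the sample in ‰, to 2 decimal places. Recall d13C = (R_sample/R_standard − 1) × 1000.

d13C = (R_sample / R_standard − 1) × 1000
R_sample / R_standard = 0.01041304 / 0.01123720 = 0.926658
d13C = (0.926658 − 1) × 1000 = -73.342‰

-73.34‰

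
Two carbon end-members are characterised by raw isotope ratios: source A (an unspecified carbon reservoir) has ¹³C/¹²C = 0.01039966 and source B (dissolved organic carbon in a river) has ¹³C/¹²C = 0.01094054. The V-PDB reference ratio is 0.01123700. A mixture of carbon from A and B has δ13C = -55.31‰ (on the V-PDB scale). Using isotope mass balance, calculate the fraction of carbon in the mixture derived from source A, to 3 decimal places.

δ_A = (0.01039966/0.01123700 − 1)×1000 = (0.925484 − 1)×1000 = -74.516‰
δ_B = (0.01094054/0.01123700 − 1)×1000 = (0.973618 − 1)×1000 = -26.382‰
f_A = (δ_mix − δ_B)/(δ_A − δ_B) = (-55.31 − (-26.382))/(-74.516 − (-26.382))
f_A = -28.928 / -48.134 = 0.6010

0.601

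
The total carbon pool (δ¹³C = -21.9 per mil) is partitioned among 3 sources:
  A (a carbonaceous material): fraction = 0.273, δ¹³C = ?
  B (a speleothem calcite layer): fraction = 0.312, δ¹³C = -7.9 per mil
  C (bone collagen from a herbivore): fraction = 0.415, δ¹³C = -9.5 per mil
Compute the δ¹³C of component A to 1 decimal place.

-56.7 per mil

Isotope mass balance: δ_bulk = Σ fᵢ·δᵢ.
-21.9 = 0.273×δ_A + 0.312×(-7.9) + 0.415×(-9.5)
0.273·δ_A = -21.9 − (-6.407) = -15.493
δ_A = -15.493 / 0.273 = -56.75 per mil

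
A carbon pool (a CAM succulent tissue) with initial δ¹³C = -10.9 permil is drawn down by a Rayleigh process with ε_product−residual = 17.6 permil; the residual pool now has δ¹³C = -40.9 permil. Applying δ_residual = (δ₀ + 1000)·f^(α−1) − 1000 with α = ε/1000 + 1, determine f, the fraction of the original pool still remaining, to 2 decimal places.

α − 1 = ε/1000 = 0.0176
(δ_res + 1000)/(δ₀ + 1000) = (-40.9 + 1000)/(-10.9 + 1000) = 959.1/989.1 = 0.969669
f = 0.969669^(1/0.0176) = exp(ln(0.969669)/0.0176) = exp(-0.03080/0.0176)
f = exp(-1.7500) = 0.1738

0.17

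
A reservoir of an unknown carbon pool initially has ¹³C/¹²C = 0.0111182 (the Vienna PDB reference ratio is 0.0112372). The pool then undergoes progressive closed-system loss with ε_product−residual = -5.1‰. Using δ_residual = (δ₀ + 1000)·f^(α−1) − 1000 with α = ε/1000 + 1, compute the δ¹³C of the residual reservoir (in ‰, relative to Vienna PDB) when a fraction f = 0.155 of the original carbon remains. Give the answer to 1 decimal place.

δ₀ = (0.0111182/0.0112372 − 1)×1000 = (0.989410 − 1)×1000 = -10.590‰
α − 1 = ε/1000 = -0.0051
f^(α−1) = 0.155^(-0.0051) = 1.009553
δ_res = (-10.590 + 1000) × 1.009553 − 1000 = 998.862 − 1000 = -1.14‰

-1.1‰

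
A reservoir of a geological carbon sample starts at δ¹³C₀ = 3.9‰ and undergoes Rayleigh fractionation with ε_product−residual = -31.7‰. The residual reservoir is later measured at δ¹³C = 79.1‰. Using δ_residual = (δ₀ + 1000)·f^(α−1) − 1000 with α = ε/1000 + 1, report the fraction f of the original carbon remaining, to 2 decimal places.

0.10

α − 1 = ε/1000 = -0.0317
(δ_res + 1000)/(δ₀ + 1000) = (79.1 + 1000)/(3.9 + 1000) = 1079.1/1003.9 = 1.074908
f = 1.074908^(1/-0.0317) = exp(ln(1.074908)/-0.0317) = exp(0.07223/-0.0317)
f = exp(-2.2787) = 0.1024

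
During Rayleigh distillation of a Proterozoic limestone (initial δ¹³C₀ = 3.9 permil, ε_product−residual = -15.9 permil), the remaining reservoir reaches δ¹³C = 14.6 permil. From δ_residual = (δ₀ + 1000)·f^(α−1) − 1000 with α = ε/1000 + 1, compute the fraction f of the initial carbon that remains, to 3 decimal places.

α − 1 = ε/1000 = -0.0159
(δ_res + 1000)/(δ₀ + 1000) = (14.6 + 1000)/(3.9 + 1000) = 1014.6/1003.9 = 1.010658
f = 1.010658^(1/-0.0159) = exp(ln(1.010658)/-0.0159) = exp(0.01060/-0.0159)
f = exp(-0.6668) = 0.5134

0.513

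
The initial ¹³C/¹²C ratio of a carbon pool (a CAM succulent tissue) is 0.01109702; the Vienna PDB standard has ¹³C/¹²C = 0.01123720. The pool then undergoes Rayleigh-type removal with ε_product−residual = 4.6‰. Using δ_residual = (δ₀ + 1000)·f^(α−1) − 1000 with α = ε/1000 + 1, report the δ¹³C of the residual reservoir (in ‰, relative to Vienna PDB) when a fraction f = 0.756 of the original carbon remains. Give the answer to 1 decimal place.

δ₀ = (0.01109702/0.01123720 − 1)×1000 = (0.987525 − 1)×1000 = -12.475‰
α − 1 = ε/1000 = 0.0046
f^(α−1) = 0.756^(0.0046) = 0.998714
δ_res = (-12.475 + 1000) × 0.998714 − 1000 = 986.256 − 1000 = -13.74‰

-13.7‰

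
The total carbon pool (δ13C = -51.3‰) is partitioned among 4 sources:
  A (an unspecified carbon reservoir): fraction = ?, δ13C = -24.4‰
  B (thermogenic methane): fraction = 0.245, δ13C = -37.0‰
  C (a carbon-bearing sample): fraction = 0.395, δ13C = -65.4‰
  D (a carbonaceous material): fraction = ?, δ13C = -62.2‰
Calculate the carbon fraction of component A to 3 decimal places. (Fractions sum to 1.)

Let f_A and f_D be the unknown fractions; fractions sum to 1 so f_A + f_D = 0.360.
Mass balance: Σ fᵢ·δᵢ = δ_bulk ⇒ f_A·(-24.4) + f_D·(-62.2) = -51.3 − (-34.898) = -16.402
Substitute f_D = 0.360 − f_A:
f_A·(-24.4 − -62.2) = -16.402 − 0.360×(-62.2) = 5.990
f_A = 5.990 / 37.8 = 0.1585

0.158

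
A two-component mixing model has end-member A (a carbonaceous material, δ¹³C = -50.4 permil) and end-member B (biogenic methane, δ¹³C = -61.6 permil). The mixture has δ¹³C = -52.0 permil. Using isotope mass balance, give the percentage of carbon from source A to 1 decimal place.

85.7%

δ_mix = f_A·δ_A + (1 − f_A)·δ_B  ⇒  f_A = (δ_mix − δ_B)/(δ_A − δ_B)
f_A = (-52.0 − (-61.6)) / (-50.4 − (-61.6))
f_A = 9.6 / 11.2 = 0.8571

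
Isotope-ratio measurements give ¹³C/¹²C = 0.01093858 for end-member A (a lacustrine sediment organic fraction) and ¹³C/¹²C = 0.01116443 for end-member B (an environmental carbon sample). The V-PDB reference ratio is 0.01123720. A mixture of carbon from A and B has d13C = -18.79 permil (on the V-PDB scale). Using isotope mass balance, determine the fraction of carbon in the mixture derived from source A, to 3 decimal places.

δ_A = (0.01093858/0.01123720 − 1)×1000 = (0.973426 − 1)×1000 = -26.574 permil
δ_B = (0.01116443/0.01123720 − 1)×1000 = (0.993524 − 1)×1000 = -6.476 permil
f_A = (δ_mix − δ_B)/(δ_A − δ_B) = (-18.79 − (-6.476))/(-26.574 − (-6.476))
f_A = -12.314 / -20.098 = 0.6127

0.613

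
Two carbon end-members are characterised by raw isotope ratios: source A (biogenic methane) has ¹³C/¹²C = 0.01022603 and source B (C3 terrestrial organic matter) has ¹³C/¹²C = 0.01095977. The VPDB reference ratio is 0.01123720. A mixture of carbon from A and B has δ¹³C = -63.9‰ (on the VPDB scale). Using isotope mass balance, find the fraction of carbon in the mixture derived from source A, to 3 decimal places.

0.601

δ_A = (0.01022603/0.01123720 − 1)×1000 = (0.910016 − 1)×1000 = -89.984‰
δ_B = (0.01095977/0.01123720 − 1)×1000 = (0.975311 − 1)×1000 = -24.689‰
f_A = (δ_mix − δ_B)/(δ_A − δ_B) = (-63.9 − (-24.689))/(-89.984 − (-24.689))
f_A = -39.211 / -65.296 = 0.6005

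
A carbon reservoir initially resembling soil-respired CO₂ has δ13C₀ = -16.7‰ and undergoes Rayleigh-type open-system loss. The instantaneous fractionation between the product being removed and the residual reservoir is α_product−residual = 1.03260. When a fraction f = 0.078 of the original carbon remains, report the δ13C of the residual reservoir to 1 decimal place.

Rayleigh residual: δ_res = (δ₀ + 1000)·f^(α−1) − 1000
α − 1 = 0.03260
f^(α−1) = 0.078^(0.03260) = 0.920200
δ_res = (-16.7 + 1000) × 0.920200 − 1000 = 904.833 − 1000 = -95.17‰

-95.2‰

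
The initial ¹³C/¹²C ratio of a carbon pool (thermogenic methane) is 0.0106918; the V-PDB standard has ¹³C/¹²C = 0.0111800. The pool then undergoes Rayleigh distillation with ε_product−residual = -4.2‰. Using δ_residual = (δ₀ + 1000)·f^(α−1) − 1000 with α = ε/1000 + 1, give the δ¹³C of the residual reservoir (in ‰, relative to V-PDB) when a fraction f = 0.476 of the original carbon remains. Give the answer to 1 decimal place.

-40.7‰

δ₀ = (0.0106918/0.0111800 − 1)×1000 = (0.956333 − 1)×1000 = -43.667‰
α − 1 = ε/1000 = -0.0042
f^(α−1) = 0.476^(-0.0042) = 1.003123
δ_res = (-43.667 + 1000) × 1.003123 − 1000 = 959.319 − 1000 = -40.68‰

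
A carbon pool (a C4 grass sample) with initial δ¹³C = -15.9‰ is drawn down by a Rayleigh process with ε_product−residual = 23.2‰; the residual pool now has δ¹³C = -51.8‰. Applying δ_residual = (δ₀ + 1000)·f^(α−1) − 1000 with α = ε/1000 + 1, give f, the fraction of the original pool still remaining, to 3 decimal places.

0.202

α − 1 = ε/1000 = 0.0232
(δ_res + 1000)/(δ₀ + 1000) = (-51.8 + 1000)/(-15.9 + 1000) = 948.2/984.1 = 0.963520
f = 0.963520^(1/0.0232) = exp(ln(0.963520)/0.0232) = exp(-0.03716/0.0232)
f = exp(-1.6018) = 0.2015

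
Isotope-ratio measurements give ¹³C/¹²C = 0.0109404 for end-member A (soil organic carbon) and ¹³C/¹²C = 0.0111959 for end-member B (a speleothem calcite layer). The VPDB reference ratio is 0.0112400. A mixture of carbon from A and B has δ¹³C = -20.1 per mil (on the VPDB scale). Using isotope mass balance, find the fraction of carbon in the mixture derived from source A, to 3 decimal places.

δ_A = (0.0109404/0.0112400 − 1)×1000 = (0.973345 − 1)×1000 = -26.655 per mil
δ_B = (0.0111959/0.0112400 − 1)×1000 = (0.996077 − 1)×1000 = -3.923 per mil
f_A = (δ_mix − δ_B)/(δ_A − δ_B) = (-20.1 − (-3.923))/(-26.655 − (-3.923))
f_A = -16.177 / -22.731 = 0.7116

0.712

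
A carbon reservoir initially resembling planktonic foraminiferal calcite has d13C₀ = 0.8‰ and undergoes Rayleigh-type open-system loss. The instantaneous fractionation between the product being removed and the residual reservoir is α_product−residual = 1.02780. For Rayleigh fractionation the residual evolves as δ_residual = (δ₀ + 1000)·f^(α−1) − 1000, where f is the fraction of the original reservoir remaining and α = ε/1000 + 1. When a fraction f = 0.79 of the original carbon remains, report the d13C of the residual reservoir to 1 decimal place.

-5.7‰

Rayleigh residual: δ_res = (δ₀ + 1000)·f^(α−1) − 1000
α − 1 = 0.02780
f^(α−1) = 0.79^(0.02780) = 0.993468
δ_res = (0.8 + 1000) × 0.993468 − 1000 = 994.263 − 1000 = -5.74‰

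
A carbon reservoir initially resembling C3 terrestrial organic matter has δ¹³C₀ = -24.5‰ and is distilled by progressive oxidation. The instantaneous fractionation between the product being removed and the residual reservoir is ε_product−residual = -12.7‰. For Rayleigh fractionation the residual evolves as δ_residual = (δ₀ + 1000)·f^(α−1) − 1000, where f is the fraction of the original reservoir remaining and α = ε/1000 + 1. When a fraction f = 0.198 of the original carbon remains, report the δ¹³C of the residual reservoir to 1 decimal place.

Rayleigh residual: δ_res = (δ₀ + 1000)·f^(α−1) − 1000
α = ε/1000 + 1 = 0.98730, so α − 1 = -0.01270
f^(α−1) = 0.198^(-0.01270) = 1.020780
δ_res = (-24.5 + 1000) × 1.020780 − 1000 = 995.771 − 1000 = -4.23‰

-4.2‰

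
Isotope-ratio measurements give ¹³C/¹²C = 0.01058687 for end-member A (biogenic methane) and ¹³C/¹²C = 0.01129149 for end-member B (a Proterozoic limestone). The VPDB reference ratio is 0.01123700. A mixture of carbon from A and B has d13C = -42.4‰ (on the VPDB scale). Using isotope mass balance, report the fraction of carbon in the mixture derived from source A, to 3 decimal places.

0.754

δ_A = (0.01058687/0.01123700 − 1)×1000 = (0.942144 − 1)×1000 = -57.856‰
δ_B = (0.01129149/0.01123700 − 1)×1000 = (1.004849 − 1)×1000 = 4.849‰
f_A = (δ_mix − δ_B)/(δ_A − δ_B) = (-42.4 − (4.849))/(-57.856 − (4.849))
f_A = -47.249 / -62.705 = 0.7535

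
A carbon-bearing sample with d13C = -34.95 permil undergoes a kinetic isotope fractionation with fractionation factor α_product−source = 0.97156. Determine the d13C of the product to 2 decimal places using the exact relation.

-62.40 permil

δ_product = (δ_source + 1000)·α − 1000
δ_product = (-34.95 + 1000) × 0.97156 − 1000
δ_product = 937.604 − 1000 = -62.396 permil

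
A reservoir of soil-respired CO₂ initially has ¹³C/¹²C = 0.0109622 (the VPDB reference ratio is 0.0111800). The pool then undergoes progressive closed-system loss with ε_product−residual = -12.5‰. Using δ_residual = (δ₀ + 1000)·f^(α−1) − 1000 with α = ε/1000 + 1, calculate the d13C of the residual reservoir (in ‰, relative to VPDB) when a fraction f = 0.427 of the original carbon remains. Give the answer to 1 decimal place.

-9.0‰

δ₀ = (0.0109622/0.0111800 − 1)×1000 = (0.980519 − 1)×1000 = -19.481‰
α − 1 = ε/1000 = -0.0125
f^(α−1) = 0.427^(-0.0125) = 1.010694
δ_res = (-19.481 + 1000) × 1.010694 − 1000 = 991.004 − 1000 = -9.00‰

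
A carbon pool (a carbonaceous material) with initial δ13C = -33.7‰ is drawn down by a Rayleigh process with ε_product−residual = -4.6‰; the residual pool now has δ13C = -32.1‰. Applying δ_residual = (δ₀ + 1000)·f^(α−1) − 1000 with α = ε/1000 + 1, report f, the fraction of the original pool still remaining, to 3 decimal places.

0.698

α − 1 = ε/1000 = -0.0046
(δ_res + 1000)/(δ₀ + 1000) = (-32.1 + 1000)/(-33.7 + 1000) = 967.9/966.3 = 1.001656
f = 1.001656^(1/-0.0046) = exp(ln(1.001656)/-0.0046) = exp(0.00165/-0.0046)
f = exp(-0.3597) = 0.6979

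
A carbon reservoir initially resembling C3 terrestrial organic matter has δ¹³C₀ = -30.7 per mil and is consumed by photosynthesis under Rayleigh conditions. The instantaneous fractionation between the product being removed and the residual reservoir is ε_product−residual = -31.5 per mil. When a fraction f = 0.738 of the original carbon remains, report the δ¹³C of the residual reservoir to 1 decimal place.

Rayleigh residual: δ_res = (δ₀ + 1000)·f^(α−1) − 1000
α = ε/1000 + 1 = 0.96850, so α − 1 = -0.03150
f^(α−1) = 0.738^(-0.03150) = 1.009616
δ_res = (-30.7 + 1000) × 1.009616 − 1000 = 978.621 − 1000 = -21.38 per mil

-21.4 per mil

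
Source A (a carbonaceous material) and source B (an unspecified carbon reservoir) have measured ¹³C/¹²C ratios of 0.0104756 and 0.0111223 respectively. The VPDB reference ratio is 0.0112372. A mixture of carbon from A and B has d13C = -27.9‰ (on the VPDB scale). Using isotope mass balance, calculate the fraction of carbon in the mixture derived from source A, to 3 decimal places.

0.307

δ_A = (0.0104756/0.0112372 − 1)×1000 = (0.932225 − 1)×1000 = -67.775‰
δ_B = (0.0111223/0.0112372 − 1)×1000 = (0.989775 − 1)×1000 = -10.225‰
f_A = (δ_mix − δ_B)/(δ_A − δ_B) = (-27.9 − (-10.225))/(-67.775 − (-10.225))
f_A = -17.675 / -57.550 = 0.3071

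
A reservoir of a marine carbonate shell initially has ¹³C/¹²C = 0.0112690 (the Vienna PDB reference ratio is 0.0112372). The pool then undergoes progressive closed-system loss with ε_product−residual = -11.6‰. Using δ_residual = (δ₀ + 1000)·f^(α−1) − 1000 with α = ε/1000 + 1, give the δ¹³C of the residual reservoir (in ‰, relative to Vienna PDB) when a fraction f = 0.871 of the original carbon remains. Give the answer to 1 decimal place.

δ₀ = (0.0112690/0.0112372 − 1)×1000 = (1.002830 − 1)×1000 = 2.830‰
α − 1 = ε/1000 = -0.0116
f^(α−1) = 0.871^(-0.0116) = 1.001603
δ_res = (2.830 + 1000) × 1.001603 − 1000 = 1004.438 − 1000 = 4.44‰

4.4‰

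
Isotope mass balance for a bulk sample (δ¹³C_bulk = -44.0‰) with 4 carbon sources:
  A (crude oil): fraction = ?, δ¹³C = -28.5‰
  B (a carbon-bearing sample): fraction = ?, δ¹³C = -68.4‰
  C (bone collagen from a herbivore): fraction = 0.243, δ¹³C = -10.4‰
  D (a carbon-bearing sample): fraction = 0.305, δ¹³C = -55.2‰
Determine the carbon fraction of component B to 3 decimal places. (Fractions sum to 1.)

0.295

Let f_B and f_A be the unknown fractions; fractions sum to 1 so f_B + f_A = 0.452.
Mass balance: Σ fᵢ·δᵢ = δ_bulk ⇒ f_B·(-68.4) + f_A·(-28.5) = -44.0 − (-19.363) = -24.637
Substitute f_A = 0.452 − f_B:
f_B·(-68.4 − -28.5) = -24.637 − 0.452×(-28.5) = -11.755
f_B = -11.755 / -39.9 = 0.2946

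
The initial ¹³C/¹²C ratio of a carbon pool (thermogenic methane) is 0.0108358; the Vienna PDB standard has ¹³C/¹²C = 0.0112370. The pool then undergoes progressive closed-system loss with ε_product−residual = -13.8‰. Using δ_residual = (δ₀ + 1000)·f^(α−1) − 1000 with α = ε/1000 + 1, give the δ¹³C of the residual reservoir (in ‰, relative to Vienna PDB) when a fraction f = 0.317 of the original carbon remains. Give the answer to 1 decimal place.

δ₀ = (0.0108358/0.0112370 − 1)×1000 = (0.964297 − 1)×1000 = -35.703‰
α − 1 = ε/1000 = -0.0138
f^(α−1) = 0.317^(-0.0138) = 1.015981
δ_res = (-35.703 + 1000) × 1.015981 − 1000 = 979.706 − 1000 = -20.29‰

-20.3‰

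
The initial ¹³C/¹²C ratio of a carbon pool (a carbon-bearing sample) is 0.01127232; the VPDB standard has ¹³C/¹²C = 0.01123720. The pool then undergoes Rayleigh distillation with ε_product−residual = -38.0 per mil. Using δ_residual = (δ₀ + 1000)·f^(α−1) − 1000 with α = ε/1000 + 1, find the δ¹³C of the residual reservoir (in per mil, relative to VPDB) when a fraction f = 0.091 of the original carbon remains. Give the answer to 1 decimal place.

δ₀ = (0.01127232/0.01123720 − 1)×1000 = (1.003125 − 1)×1000 = 3.125 per mil
α − 1 = ε/1000 = -0.0380
f^(α−1) = 0.091^(-0.0380) = 1.095359
δ_res = (3.125 + 1000) × 1.095359 − 1000 = 1098.782 − 1000 = 98.78 per mil

98.8 per mil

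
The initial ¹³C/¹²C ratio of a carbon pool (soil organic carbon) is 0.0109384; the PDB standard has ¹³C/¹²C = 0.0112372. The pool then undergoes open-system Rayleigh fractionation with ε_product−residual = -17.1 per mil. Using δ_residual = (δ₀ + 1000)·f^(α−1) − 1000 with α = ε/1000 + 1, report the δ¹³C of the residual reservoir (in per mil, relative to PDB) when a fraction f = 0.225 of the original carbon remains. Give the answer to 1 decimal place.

-1.4 per mil

δ₀ = (0.0109384/0.0112372 − 1)×1000 = (0.973410 − 1)×1000 = -26.590 per mil
α − 1 = ε/1000 = -0.0171
f^(α−1) = 0.225^(-0.0171) = 1.025835
δ_res = (-26.590 + 1000) × 1.025835 − 1000 = 998.558 − 1000 = -1.44 per mil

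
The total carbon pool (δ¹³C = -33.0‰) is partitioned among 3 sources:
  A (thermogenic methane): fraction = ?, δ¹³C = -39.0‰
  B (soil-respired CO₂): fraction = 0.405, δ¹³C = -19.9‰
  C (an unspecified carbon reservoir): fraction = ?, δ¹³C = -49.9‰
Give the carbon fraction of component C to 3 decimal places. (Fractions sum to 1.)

0.159

Let f_C and f_A be the unknown fractions; fractions sum to 1 so f_C + f_A = 0.595.
Mass balance: Σ fᵢ·δᵢ = δ_bulk ⇒ f_C·(-49.9) + f_A·(-39.0) = -33.0 − (-8.059) = -24.941
Substitute f_A = 0.595 − f_C:
f_C·(-49.9 − -39.0) = -24.941 − 0.595×(-39.0) = -1.736
f_C = -1.736 / -10.9 = 0.1592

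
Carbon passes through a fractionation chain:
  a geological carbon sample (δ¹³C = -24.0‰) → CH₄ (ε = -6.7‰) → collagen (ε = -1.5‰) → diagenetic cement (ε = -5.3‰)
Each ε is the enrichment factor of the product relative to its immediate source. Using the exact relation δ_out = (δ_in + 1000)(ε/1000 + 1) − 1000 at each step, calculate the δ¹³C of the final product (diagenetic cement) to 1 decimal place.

-37.1‰

step 1: δ = (-24.00 + 1000)·(-6.7/1000 + 1) − 1000 = -30.54‰
step 2: δ = (-30.54 + 1000)·(-1.5/1000 + 1) − 1000 = -31.99‰
step 3: δ = (-31.99 + 1000)·(-5.3/1000 + 1) − 1000 = -37.12‰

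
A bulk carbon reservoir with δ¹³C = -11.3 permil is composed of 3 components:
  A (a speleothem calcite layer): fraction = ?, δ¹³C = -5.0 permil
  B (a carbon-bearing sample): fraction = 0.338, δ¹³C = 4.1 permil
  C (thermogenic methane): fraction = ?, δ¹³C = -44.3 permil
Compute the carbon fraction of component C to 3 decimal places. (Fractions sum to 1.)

Let f_C and f_A be the unknown fractions; fractions sum to 1 so f_C + f_A = 0.662.
Mass balance: Σ fᵢ·δᵢ = δ_bulk ⇒ f_C·(-44.3) + f_A·(-5.0) = -11.3 − (1.386) = -12.686
Substitute f_A = 0.662 − f_C:
f_C·(-44.3 − -5.0) = -12.686 − 0.662×(-5.0) = -9.376
f_C = -9.376 / -39.3 = 0.2386

0.239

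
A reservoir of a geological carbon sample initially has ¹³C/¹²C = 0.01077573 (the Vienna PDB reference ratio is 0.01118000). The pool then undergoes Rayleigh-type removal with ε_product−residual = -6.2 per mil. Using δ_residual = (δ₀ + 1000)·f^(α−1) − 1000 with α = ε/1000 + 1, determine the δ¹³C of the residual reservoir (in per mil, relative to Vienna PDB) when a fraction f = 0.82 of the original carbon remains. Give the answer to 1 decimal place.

δ₀ = (0.01077573/0.01118000 − 1)×1000 = (0.963840 − 1)×1000 = -36.160 per mil
α − 1 = ε/1000 = -0.0062
f^(α−1) = 0.82^(-0.0062) = 1.001231
δ_res = (-36.160 + 1000) × 1.001231 − 1000 = 965.027 − 1000 = -34.97 per mil

-35.0 per mil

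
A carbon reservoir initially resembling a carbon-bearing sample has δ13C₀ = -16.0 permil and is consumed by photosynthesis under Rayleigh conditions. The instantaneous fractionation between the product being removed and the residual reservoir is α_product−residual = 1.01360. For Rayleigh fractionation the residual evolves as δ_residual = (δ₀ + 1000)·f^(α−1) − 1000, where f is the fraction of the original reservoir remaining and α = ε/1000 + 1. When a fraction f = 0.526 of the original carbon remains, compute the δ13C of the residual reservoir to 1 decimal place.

-24.6 permil

Rayleigh residual: δ_res = (δ₀ + 1000)·f^(α−1) − 1000
α − 1 = 0.01360
f^(α−1) = 0.526^(0.01360) = 0.991301
δ_res = (-16.0 + 1000) × 0.991301 − 1000 = 975.440 − 1000 = -24.56 permil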